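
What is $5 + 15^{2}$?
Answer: $230$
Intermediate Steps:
$5 + 15^{2} = 5 + 225 = 230$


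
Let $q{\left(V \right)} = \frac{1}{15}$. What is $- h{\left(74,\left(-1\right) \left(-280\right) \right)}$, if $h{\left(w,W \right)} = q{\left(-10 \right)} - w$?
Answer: $\frac{1109}{15} \approx 73.933$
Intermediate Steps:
$q{\left(V \right)} = \frac{1}{15}$
$h{\left(w,W \right)} = \frac{1}{15} - w$
$- h{\left(74,\left(-1\right) \left(-280\right) \right)} = - (\frac{1}{15} - 74) = \left(-1\right) \left(- \frac{1109}{15}\right) = \frac{1109}{15}$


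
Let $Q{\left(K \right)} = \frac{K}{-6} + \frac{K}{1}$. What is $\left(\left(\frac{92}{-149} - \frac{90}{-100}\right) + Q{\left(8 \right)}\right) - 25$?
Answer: $- \frac{80687}{4470} \approx -18.051$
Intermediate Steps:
$Q{\left(K \right)} = \frac{5 K}{6}$ ($Q{\left(K \right)} = K \left(- \frac{1}{6}\right) + K 1 = - \frac{K}{6} + K = \frac{5 K}{6}$)
$\left(\left(\frac{92}{-149} - \frac{90}{-100}\right) + Q{\left(8 \right)}\right) - 25 = \left(\left(\frac{92}{-149} - \frac{90}{-100}\right) + \frac{5}{6} \cdot 8\right) - 25 = \left(\left(92 \left(- \frac{1}{149}\right) - - \frac{9}{10}\right) + \frac{20}{3}\right) - 25 = \left(\left(- \frac{92}{149} + \frac{9}{10}\right) + \frac{20}{3}\right) - 25 = \left(\frac{421}{1490} + \frac{20}{3}\right) - 25 = \frac{31063}{4470} - 25 = - \frac{80687}{4470}$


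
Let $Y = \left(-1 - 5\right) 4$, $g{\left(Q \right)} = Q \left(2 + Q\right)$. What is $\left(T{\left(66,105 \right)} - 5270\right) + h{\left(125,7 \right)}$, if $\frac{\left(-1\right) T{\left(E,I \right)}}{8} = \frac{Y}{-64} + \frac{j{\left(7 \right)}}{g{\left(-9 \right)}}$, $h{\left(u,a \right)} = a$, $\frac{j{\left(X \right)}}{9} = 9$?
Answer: $- \frac{36934}{7} \approx -5276.3$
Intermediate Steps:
$j{\left(X \right)} = 81$ ($j{\left(X \right)} = 9 \cdot 9 = 81$)
$Y = -24$ ($Y = \left(-6\right) 4 = -24$)
$T{\left(E,I \right)} = - \frac{93}{7}$ ($T{\left(E,I \right)} = - 8 \left(- \frac{24}{-64} + \frac{81}{\left(-9\right) \left(2 - 9\right)}\right) = - 8 \left(\left(-24\right) \left(- \frac{1}{64}\right) + \frac{81}{\left(-9\right) \left(-7\right)}\right) = - 8 \left(\frac{3}{8} + \frac{81}{63}\right) = - 8 \left(\frac{3}{8} + 81 \cdot \frac{1}{63}\right) = - 8 \left(\frac{3}{8} + \frac{9}{7}\right) = \left(-8\right) \frac{93}{56} = - \frac{93}{7}$)
$\left(T{\left(66,105 \right)} - 5270\right) + h{\left(125,7 \right)} = \left(- \frac{93}{7} - 5270\right) + 7 = - \frac{36983}{7} + 7 = - \frac{36934}{7}$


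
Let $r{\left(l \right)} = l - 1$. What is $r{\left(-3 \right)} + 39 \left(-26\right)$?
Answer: $-1018$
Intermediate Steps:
$r{\left(l \right)} = -1 + l$ ($r{\left(l \right)} = l - 1 = -1 + l$)
$r{\left(-3 \right)} + 39 \left(-26\right) = \left(-1 - 3\right) + 39 \left(-26\right) = -4 - 1014 = -1018$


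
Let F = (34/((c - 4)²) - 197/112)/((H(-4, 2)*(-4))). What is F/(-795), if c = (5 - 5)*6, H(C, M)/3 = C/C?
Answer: 41/1068480 ≈ 3.8372e-5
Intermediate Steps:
H(C, M) = 3 (H(C, M) = 3*(C/C) = 3*1 = 3)
c = 0 (c = 0*6 = 0)
F = -41/1344 (F = (34/((0 - 4)²) - 197/112)/((3*(-4))) = (34/((-4)²) - 197*1/112)/(-12) = (34/16 - 197/112)*(-1/12) = (34*(1/16) - 197/112)*(-1/12) = (17/8 - 197/112)*(-1/12) = (41/112)*(-1/12) = -41/1344 ≈ -0.030506)
F/(-795) = -41/1344/(-795) = -41/1344*(-1/795) = 41/1068480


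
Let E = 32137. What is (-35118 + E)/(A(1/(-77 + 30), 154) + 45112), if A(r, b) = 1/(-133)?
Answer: -36043/545445 ≈ -0.066080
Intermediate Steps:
A(r, b) = -1/133
(-35118 + E)/(A(1/(-77 + 30), 154) + 45112) = (-35118 + 32137)/(-1/133 + 45112) = -2981/5999895/133 = -2981*133/5999895 = -36043/545445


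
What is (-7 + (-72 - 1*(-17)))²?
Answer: 3844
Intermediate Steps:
(-7 + (-72 - 1*(-17)))² = (-7 + (-72 + 17))² = (-7 - 55)² = (-62)² = 3844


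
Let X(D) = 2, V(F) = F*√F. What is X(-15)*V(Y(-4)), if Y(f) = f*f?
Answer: 128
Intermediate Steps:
Y(f) = f²
V(F) = F^(3/2)
X(-15)*V(Y(-4)) = 2*((-4)²)^(3/2) = 2*16^(3/2) = 2*64 = 128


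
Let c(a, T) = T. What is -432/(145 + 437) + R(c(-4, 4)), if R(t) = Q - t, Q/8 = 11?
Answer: 8076/97 ≈ 83.258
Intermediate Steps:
Q = 88 (Q = 8*11 = 88)
R(t) = 88 - t
-432/(145 + 437) + R(c(-4, 4)) = -432/(145 + 437) + (88 - 1*4) = -432/582 + (88 - 4) = (1/582)*(-432) + 84 = -72/97 + 84 = 8076/97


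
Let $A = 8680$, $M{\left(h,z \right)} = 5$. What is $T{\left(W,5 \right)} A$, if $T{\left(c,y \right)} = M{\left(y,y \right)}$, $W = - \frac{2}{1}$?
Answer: $43400$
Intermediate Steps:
$W = -2$ ($W = \left(-2\right) 1 = -2$)
$T{\left(c,y \right)} = 5$
$T{\left(W,5 \right)} A = 5 \cdot 8680 = 43400$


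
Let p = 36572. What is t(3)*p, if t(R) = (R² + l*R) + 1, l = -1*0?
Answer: 365720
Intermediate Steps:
l = 0
t(R) = 1 + R² (t(R) = (R² + 0*R) + 1 = (R² + 0) + 1 = R² + 1 = 1 + R²)
t(3)*p = (1 + 3²)*36572 = (1 + 9)*36572 = 10*36572 = 365720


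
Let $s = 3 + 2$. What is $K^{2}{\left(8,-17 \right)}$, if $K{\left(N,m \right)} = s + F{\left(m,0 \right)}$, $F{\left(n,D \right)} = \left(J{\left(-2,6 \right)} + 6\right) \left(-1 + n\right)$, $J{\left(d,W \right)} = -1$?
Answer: $7225$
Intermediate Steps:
$F{\left(n,D \right)} = -5 + 5 n$ ($F{\left(n,D \right)} = \left(-1 + 6\right) \left(-1 + n\right) = 5 \left(-1 + n\right) = -5 + 5 n$)
$s = 5$
$K{\left(N,m \right)} = 5 m$ ($K{\left(N,m \right)} = 5 + \left(-5 + 5 m\right) = 5 m$)
$K^{2}{\left(8,-17 \right)} = \left(5 \left(-17\right)\right)^{2} = \left(-85\right)^{2} = 7225$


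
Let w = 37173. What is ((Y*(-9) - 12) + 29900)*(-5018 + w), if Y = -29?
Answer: 969441095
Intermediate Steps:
((Y*(-9) - 12) + 29900)*(-5018 + w) = ((-29*(-9) - 12) + 29900)*(-5018 + 37173) = ((261 - 12) + 29900)*32155 = (249 + 29900)*32155 = 30149*32155 = 969441095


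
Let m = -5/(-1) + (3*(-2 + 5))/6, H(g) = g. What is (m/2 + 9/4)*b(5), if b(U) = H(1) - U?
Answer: -22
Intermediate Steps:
m = 13/2 (m = -5*(-1) + (3*3)*(1/6) = 5 + 9*(1/6) = 5 + 3/2 = 13/2 ≈ 6.5000)
b(U) = 1 - U
(m/2 + 9/4)*b(5) = ((13/2)/2 + 9/4)*(1 - 1*5) = ((13/2)*(1/2) + 9*(1/4))*(1 - 5) = (13/4 + 9/4)*(-4) = (11/2)*(-4) = -22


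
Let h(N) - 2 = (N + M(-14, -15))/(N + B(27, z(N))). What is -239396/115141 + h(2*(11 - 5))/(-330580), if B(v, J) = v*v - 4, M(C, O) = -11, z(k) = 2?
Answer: -11665200641427/5610532156372 ≈ -2.0792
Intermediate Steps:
B(v, J) = -4 + v² (B(v, J) = v² - 4 = -4 + v²)
h(N) = 2 + (-11 + N)/(725 + N) (h(N) = 2 + (N - 11)/(N + (-4 + 27²)) = 2 + (-11 + N)/(N + (-4 + 729)) = 2 + (-11 + N)/(N + 725) = 2 + (-11 + N)/(725 + N))
-239396/115141 + h(2*(11 - 5))/(-330580) = -239396/115141 + ((1439 + 3*(2*(11 - 5)))/(725 + 2*(11 - 5)))/(-330580) = -239396*1/115141 + ((1439 + 3*(2*6))/(725 + 2*6))*(-1/330580) = -239396/115141 + ((1439 + 3*12)/(725 + 12))*(-1/330580) = -239396/115141 + ((1439 + 36)/737)*(-1/330580) = -239396/115141 + ((1/737)*1475)*(-1/330580) = -239396/115141 + (1475/737)*(-1/330580) = -239396/115141 - 295/48727492 = -11665200641427/5610532156372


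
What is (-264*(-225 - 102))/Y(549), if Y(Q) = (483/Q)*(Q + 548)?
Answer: 15798024/176617 ≈ 89.448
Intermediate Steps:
Y(Q) = 483*(548 + Q)/Q (Y(Q) = (483/Q)*(548 + Q) = 483*(548 + Q)/Q)
(-264*(-225 - 102))/Y(549) = (-264*(-225 - 102))/(483 + 264684/549) = (-264*(-327))/(483 + 264684*(1/549)) = 86328/(483 + 88228/183) = 86328/(176617/183) = 86328*(183/176617) = 15798024/176617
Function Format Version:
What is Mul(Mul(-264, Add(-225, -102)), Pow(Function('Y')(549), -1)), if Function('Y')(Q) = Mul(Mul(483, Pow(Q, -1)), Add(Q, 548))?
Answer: Rational(15798024, 176617) ≈ 89.448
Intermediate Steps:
Function('Y')(Q) = Mul(483, Pow(Q, -1), Add(548, Q)) (Function('Y')(Q) = Mul(Mul(483, Pow(Q, -1)), Add(548, Q)) = Mul(483, Pow(Q, -1), Add(548, Q)))
Mul(Mul(-264, Add(-225, -102)), Pow(Function('Y')(549), -1)) = Mul(Mul(-264, Add(-225, -102)), Pow(Add(483, Mul(264684, Pow(549, -1))), -1)) = Mul(Mul(-264, -327), Pow(Add(483, Mul(264684, Rational(1, 549))), -1)) = Mul(86328, Pow(Add(483, Rational(88228, 183)), -1)) = Mul(86328, Pow(Rational(176617, 183), -1)) = Mul(86328, Rational(183, 176617)) = Rational(15798024, 176617)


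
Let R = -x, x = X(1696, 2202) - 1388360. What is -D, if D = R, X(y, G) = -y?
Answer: -1390056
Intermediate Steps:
x = -1390056 (x = -1*1696 - 1388360 = -1696 - 1388360 = -1390056)
R = 1390056 (R = -1*(-1390056) = 1390056)
D = 1390056
-D = -1*1390056 = -1390056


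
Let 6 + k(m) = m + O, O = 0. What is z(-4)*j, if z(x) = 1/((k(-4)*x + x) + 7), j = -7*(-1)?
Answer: 7/43 ≈ 0.16279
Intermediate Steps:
k(m) = -6 + m (k(m) = -6 + (m + 0) = -6 + m)
j = 7
z(x) = 1/(7 - 9*x) (z(x) = 1/(((-6 - 4)*x + x) + 7) = 1/((-10*x + x) + 7) = 1/(-9*x + 7) = 1/(7 - 9*x))
z(-4)*j = -1/(-7 + 9*(-4))*7 = -1/(-7 - 36)*7 = -1/(-43)*7 = -1*(-1/43)*7 = (1/43)*7 = 7/43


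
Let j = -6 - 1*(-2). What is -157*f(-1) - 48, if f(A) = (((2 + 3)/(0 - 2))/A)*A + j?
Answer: 1945/2 ≈ 972.50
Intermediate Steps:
j = -4 (j = -6 + 2 = -4)
f(A) = -13/2 (f(A) = (((2 + 3)/(0 - 2))/A)*A - 4 = ((5/(-2))/A)*A - 4 = ((5*(-1/2))/A)*A - 4 = (-5/(2*A))*A - 4 = -5/2 - 4 = -13/2)
-157*f(-1) - 48 = -157*(-13/2) - 48 = 2041/2 - 48 = 1945/2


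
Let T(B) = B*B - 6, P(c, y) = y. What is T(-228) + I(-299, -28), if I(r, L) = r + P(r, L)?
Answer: 51651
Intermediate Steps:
I(r, L) = L + r (I(r, L) = r + L = L + r)
T(B) = -6 + B² (T(B) = B² - 6 = -6 + B²)
T(-228) + I(-299, -28) = (-6 + (-228)²) + (-28 - 299) = (-6 + 51984) - 327 = 51978 - 327 = 51651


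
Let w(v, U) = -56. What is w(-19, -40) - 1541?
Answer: -1597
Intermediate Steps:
w(-19, -40) - 1541 = -56 - 1541 = -1597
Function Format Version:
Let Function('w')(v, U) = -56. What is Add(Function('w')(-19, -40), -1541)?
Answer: -1597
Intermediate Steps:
Add(Function('w')(-19, -40), -1541) = Add(-56, -1541) = -1597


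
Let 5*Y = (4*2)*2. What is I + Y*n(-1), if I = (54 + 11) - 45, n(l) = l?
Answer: 84/5 ≈ 16.800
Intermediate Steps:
Y = 16/5 (Y = ((4*2)*2)/5 = (8*2)/5 = (1/5)*16 = 16/5 ≈ 3.2000)
I = 20 (I = 65 - 45 = 20)
I + Y*n(-1) = 20 + (16/5)*(-1) = 20 - 16/5 = 84/5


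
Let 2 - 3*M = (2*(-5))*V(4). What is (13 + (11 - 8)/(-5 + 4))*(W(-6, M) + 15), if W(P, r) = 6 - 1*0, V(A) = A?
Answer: 210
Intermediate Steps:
M = 14 (M = 2/3 - 2*(-5)*4/3 = 2/3 - (-10)*4/3 = 2/3 - 1/3*(-40) = 2/3 + 40/3 = 14)
W(P, r) = 6 (W(P, r) = 6 + 0 = 6)
(13 + (11 - 8)/(-5 + 4))*(W(-6, M) + 15) = (13 + (11 - 8)/(-5 + 4))*(6 + 15) = (13 + 3/(-1))*21 = (13 + 3*(-1))*21 = (13 - 3)*21 = 10*21 = 210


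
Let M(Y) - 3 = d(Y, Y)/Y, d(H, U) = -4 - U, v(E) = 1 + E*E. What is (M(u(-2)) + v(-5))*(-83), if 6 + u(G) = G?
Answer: -4731/2 ≈ -2365.5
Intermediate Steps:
v(E) = 1 + E²
u(G) = -6 + G
M(Y) = 3 + (-4 - Y)/Y
(M(u(-2)) + v(-5))*(-83) = ((2 - 4/(-6 - 2)) + (1 + (-5)²))*(-83) = ((2 - 4/(-8)) + (1 + 25))*(-83) = ((2 - 4*(-⅛)) + 26)*(-83) = ((2 + ½) + 26)*(-83) = (5/2 + 26)*(-83) = (57/2)*(-83) = -4731/2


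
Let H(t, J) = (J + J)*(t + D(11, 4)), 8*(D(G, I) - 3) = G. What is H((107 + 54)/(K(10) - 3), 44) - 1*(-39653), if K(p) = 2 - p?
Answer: 38750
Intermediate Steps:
D(G, I) = 3 + G/8
H(t, J) = 2*J*(35/8 + t) (H(t, J) = (J + J)*(t + (3 + (⅛)*11)) = (2*J)*(t + (3 + 11/8)) = (2*J)*(t + 35/8) = (2*J)*(35/8 + t) = 2*J*(35/8 + t))
H((107 + 54)/(K(10) - 3), 44) - 1*(-39653) = (¼)*44*(35 + 8*((107 + 54)/((2 - 1*10) - 3))) - 1*(-39653) = (¼)*44*(35 + 8*(161/((2 - 10) - 3))) + 39653 = (¼)*44*(35 + 8*(161/(-8 - 3))) + 39653 = (¼)*44*(35 + 8*(161/(-11))) + 39653 = (¼)*44*(35 + 8*(161*(-1/11))) + 39653 = (¼)*44*(35 + 8*(-161/11)) + 39653 = (¼)*44*(35 - 1288/11) + 39653 = (¼)*44*(-903/11) + 39653 = -903 + 39653 = 38750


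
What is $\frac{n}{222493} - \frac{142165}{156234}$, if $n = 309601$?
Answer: $\frac{16739485289}{34760971362} \approx 0.48156$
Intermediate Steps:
$\frac{n}{222493} - \frac{142165}{156234} = \frac{309601}{222493} - \frac{142165}{156234} = \frac{16739485289}{34760971362}$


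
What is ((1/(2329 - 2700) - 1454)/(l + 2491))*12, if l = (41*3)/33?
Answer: -35602710/5090491 ≈ -6.9940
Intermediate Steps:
l = 41/11 (l = 123*(1/33) = 41/11 ≈ 3.7273)
((1/(2329 - 2700) - 1454)/(l + 2491))*12 = ((1/(2329 - 2700) - 1454)/(41/11 + 2491))*12 = ((1/(-371) - 1454)/(27442/11))*12 = ((-1/371 - 1454)*(11/27442))*12 = -539435/371*11/27442*12 = -5933785/10180982*12 = -35602710/5090491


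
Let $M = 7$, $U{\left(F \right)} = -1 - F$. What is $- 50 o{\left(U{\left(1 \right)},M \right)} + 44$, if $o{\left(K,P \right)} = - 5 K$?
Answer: $-456$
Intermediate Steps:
$- 50 o{\left(U{\left(1 \right)},M \right)} + 44 = - 50 \left(- 5 \left(-1 - 1\right)\right) + 44 = - 50 \left(\left(-5\right) \left(-2\right)\right) + 44 = \left(-50\right) 10 + 44 = -500 + 44 = -456$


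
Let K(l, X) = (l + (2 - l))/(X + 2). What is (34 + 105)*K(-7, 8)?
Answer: 139/5 ≈ 27.800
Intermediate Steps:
K(l, X) = 2/(2 + X)
(34 + 105)*K(-7, 8) = (34 + 105)*(2/(2 + 8)) = 139*(2/10) = 139*(2*(⅒)) = 139*(⅕) = 139/5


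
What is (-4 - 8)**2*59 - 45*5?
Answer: 8271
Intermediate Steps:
(-4 - 8)**2*59 - 45*5 = (-12)**2*59 - 225 = 144*59 - 225 = 8496 - 225 = 8271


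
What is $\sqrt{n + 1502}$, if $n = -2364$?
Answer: $i \sqrt{862} \approx 29.36 i$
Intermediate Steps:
$\sqrt{n + 1502} = \sqrt{-2364 + 1502} = \sqrt{-862} = i \sqrt{862}$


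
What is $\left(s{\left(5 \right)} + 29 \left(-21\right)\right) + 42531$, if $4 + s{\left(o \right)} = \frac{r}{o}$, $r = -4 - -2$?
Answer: $\frac{209588}{5} \approx 41918.0$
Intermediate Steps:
$r = -2$ ($r = -4 + 2 = -2$)
$s{\left(o \right)} = -4 - \frac{2}{o}$
$\left(s{\left(5 \right)} + 29 \left(-21\right)\right) + 42531 = \left(\left(-4 - \frac{2}{5}\right) + 29 \left(-21\right)\right) + 42531 = \left(\left(-4 - \frac{2}{5}\right) - 609\right) + 42531 = \left(- \frac{22}{5} - 609\right) + 42531 = - \frac{3067}{5} + 42531 = \frac{209588}{5}$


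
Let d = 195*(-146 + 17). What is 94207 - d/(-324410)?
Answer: 6112333543/64882 ≈ 94207.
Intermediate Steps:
d = -25155 (d = 195*(-129) = -25155)
94207 - d/(-324410) = 94207 - (-25155)/(-324410) = 94207 - (-25155)*(-1)/324410 = 94207 - 1*5031/64882 = 94207 - 5031/64882 = 6112333543/64882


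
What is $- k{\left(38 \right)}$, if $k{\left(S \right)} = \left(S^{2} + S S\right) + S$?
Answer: $-2926$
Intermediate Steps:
$k{\left(S \right)} = S + 2 S^{2}$ ($k{\left(S \right)} = \left(S^{2} + S^{2}\right) + S = 2 S^{2} + S = S + 2 S^{2}$)
$- k{\left(38 \right)} = - 38 \left(1 + 2 \cdot 38\right) = - 38 \left(1 + 76\right) = - 38 \cdot 77 = \left(-1\right) 2926 = -2926$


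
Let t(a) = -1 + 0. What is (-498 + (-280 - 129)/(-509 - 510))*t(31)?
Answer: 507053/1019 ≈ 497.60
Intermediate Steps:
t(a) = -1
(-498 + (-280 - 129)/(-509 - 510))*t(31) = (-498 + (-280 - 129)/(-509 - 510))*(-1) = (-498 - 409/(-1019))*(-1) = (-498 - 409*(-1/1019))*(-1) = (-498 + 409/1019)*(-1) = -507053/1019*(-1) = 507053/1019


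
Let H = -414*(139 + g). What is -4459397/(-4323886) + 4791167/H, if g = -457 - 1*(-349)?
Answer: -5164807003466/13873188231 ≈ -372.29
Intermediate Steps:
g = -108 (g = -457 + 349 = -108)
H = -12834 (H = -414*(139 - 108) = -414*31 = -12834)
-4459397/(-4323886) + 4791167/H = -4459397/(-4323886) + 4791167/(-12834) = -4459397*(-1/4323886) + 4791167*(-1/12834) = 4459397/4323886 - 4791167/12834 = -5164807003466/13873188231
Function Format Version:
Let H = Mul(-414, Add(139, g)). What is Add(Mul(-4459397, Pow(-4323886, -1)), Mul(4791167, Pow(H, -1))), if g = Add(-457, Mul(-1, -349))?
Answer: Rational(-5164807003466, 13873188231) ≈ -372.29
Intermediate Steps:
g = -108 (g = Add(-457, 349) = -108)
H = -12834 (H = Mul(-414, Add(139, -108)) = Mul(-414, 31) = -12834)
Add(Mul(-4459397, Pow(-4323886, -1)), Mul(4791167, Pow(H, -1))) = Add(Mul(-4459397, Pow(-4323886, -1)), Mul(4791167, Pow(-12834, -1))) = Add(Mul(-4459397, Rational(-1, 4323886)), Mul(4791167, Rational(-1, 12834))) = Add(Rational(4459397, 4323886), Rational(-4791167, 12834)) = Rational(-5164807003466, 13873188231)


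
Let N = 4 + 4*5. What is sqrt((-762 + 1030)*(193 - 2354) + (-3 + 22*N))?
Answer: I*sqrt(578623) ≈ 760.67*I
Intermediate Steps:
N = 24 (N = 4 + 20 = 24)
sqrt((-762 + 1030)*(193 - 2354) + (-3 + 22*N)) = sqrt((-762 + 1030)*(193 - 2354) + (-3 + 22*24)) = sqrt(268*(-2161) + (-3 + 528)) = sqrt(-579148 + 525) = sqrt(-578623) = I*sqrt(578623)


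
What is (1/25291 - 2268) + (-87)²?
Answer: 134067592/25291 ≈ 5301.0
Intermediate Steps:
(1/25291 - 2268) + (-87)² = (1/25291 - 2268) + 7569 = -57359987/25291 + 7569 = 134067592/25291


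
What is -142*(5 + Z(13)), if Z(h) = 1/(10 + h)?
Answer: -16472/23 ≈ -716.17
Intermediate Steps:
-142*(5 + Z(13)) = -142*(5 + 1/(10 + 13)) = -142*(5 + 1/23) = -142*116/23 = -16472/23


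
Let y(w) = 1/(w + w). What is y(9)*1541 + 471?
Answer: 10019/18 ≈ 556.61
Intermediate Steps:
y(w) = 1/(2*w)
y(9)*1541 + 471 = ((1/2)/9)*1541 + 471 = ((1/2)*(1/9))*1541 + 471 = (1/18)*1541 + 471 = 1541/18 + 471 = 10019/18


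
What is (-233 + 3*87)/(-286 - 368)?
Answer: -14/327 ≈ -0.042813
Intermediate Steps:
(-233 + 3*87)/(-286 - 368) = (-233 + 261)/(-654) = 28*(-1/654) = -14/327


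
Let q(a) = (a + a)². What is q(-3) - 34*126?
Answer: -4248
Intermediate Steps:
q(a) = 4*a² (q(a) = (2*a)² = 4*a²)
q(-3) - 34*126 = 4*(-3)² - 34*126 = 4*9 - 4284 = 36 - 4284 = -4248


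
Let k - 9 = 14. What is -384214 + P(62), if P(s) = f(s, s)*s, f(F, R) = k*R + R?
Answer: -291958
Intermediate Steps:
k = 23 (k = 9 + 14 = 23)
f(F, R) = 24*R (f(F, R) = 23*R + R = 24*R)
P(s) = 24*s**2 (P(s) = (24*s)*s = 24*s**2)
-384214 + P(62) = -384214 + 24*62**2 = -384214 + 24*3844 = -384214 + 92256 = -291958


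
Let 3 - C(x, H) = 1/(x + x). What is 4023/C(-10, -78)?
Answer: 80460/61 ≈ 1319.0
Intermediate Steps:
C(x, H) = 3 - 1/(2*x) (C(x, H) = 3 - 1/(x + x) = 3 - 1/(2*x))
4023/C(-10, -78) = 4023/(3 - 1/2/(-10)) = 4023/(3 - 1/2*(-1/10)) = 4023/(3 + 1/20) = 4023/(61/20) = 4023*(20/61) = 80460/61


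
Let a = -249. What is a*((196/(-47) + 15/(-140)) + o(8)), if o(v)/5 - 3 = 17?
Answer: -31366779/1316 ≈ -23835.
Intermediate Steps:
o(v) = 100 (o(v) = 15 + 5*17 = 15 + 85 = 100)
a*((196/(-47) + 15/(-140)) + o(8)) = -249*((196/(-47) + 15/(-140)) + 100) = -249*((196*(-1/47) + 15*(-1/140)) + 100) = -249*((-196/47 - 3/28) + 100) = -249*(-5629/1316 + 100) = -249*125971/1316 = -31366779/1316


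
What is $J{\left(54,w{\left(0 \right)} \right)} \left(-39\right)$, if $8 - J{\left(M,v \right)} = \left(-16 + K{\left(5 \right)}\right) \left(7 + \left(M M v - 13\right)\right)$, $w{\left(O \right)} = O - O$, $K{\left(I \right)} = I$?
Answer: $2262$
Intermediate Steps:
$w{\left(O \right)} = 0$
$J{\left(M,v \right)} = -58 + 11 v M^{2}$ ($J{\left(M,v \right)} = 8 - \left(-16 + 5\right) \left(7 + \left(M M v - 13\right)\right) = 8 - - 11 \left(7 + \left(M^{2} v - 13\right)\right) = 8 - - 11 \left(7 + \left(v M^{2} - 13\right)\right) = 8 - - 11 \left(7 + \left(-13 + v M^{2}\right)\right) = 8 - - 11 \left(-6 + v M^{2}\right) = 8 - \left(66 - 11 v M^{2}\right) = 8 + \left(-66 + 11 v M^{2}\right) = -58 + 11 v M^{2}$)
$J{\left(54,w{\left(0 \right)} \right)} \left(-39\right) = \left(-58 + 11 \cdot 0 \cdot 54^{2}\right) \left(-39\right) = \left(-58 + 11 \cdot 0 \cdot 2916\right) \left(-39\right) = \left(-58 + 0\right) \left(-39\right) = \left(-58\right) \left(-39\right) = 2262$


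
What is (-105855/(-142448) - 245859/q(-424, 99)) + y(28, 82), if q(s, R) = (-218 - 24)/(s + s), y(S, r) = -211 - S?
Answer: -14853486726025/17236208 ≈ -8.6176e+5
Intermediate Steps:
q(s, R) = -121/s (q(s, R) = -242*1/(2*s) = -121/s)
(-105855/(-142448) - 245859/q(-424, 99)) + y(28, 82) = (-105855/(-142448) - 245859/((-121/(-424)))) + (-211 - 1*28) = (-105855*(-1/142448) - 245859/((-121*(-1/424)))) + (-211 - 28) = (105855/142448 - 245859/121/424) - 239 = (105855/142448 - 245859*424/121) - 239 = (105855/142448 - 104244216/121) - 239 = -14849367272313/17236208 - 239 = -14853486726025/17236208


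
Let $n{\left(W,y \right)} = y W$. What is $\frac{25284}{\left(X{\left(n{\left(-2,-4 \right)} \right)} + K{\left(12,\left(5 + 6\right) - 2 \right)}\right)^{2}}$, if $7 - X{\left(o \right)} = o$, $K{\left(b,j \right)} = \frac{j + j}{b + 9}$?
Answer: $1238916$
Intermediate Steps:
$n{\left(W,y \right)} = W y$
$K{\left(b,j \right)} = \frac{2 j}{9 + b}$
$X{\left(o \right)} = 7 - o$
$\frac{25284}{\left(X{\left(n{\left(-2,-4 \right)} \right)} + K{\left(12,\left(5 + 6\right) - 2 \right)}\right)^{2}} = \frac{25284}{\left(\left(7 - \left(-2\right) \left(-4\right)\right) + \frac{2 \left(\left(5 + 6\right) - 2\right)}{9 + 12}\right)^{2}} = \frac{25284}{\left(\left(7 - 8\right) + \frac{2 \left(11 - 2\right)}{21}\right)^{2}} = \frac{25284}{\left(\left(7 - 8\right) + 2 \cdot 9 \cdot \frac{1}{21}\right)^{2}} = \frac{25284}{\left(-1 + \frac{6}{7}\right)^{2}} = \frac{25284}{\left(- \frac{1}{7}\right)^{2}} = 25284 \frac{1}{\frac{1}{49}} = 25284 \cdot 49 = 1238916$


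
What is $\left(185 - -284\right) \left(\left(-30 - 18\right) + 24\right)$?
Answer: $-11256$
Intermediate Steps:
$\left(185 - -284\right) \left(\left(-30 - 18\right) + 24\right) = \left(185 + 284\right) \left(-48 + 24\right) = 469 \left(-24\right) = -11256$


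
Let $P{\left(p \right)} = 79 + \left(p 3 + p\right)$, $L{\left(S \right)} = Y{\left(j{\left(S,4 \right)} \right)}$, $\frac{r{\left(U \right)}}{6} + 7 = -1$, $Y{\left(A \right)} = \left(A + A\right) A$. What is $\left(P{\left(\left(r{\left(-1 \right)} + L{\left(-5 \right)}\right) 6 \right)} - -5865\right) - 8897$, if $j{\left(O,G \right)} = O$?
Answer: $-2905$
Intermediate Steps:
$Y{\left(A \right)} = 2 A^{2}$ ($Y{\left(A \right)} = 2 A A = 2 A^{2}$)
$r{\left(U \right)} = -48$ ($r{\left(U \right)} = -42 + 6 \left(-1\right) = -42 - 6 = -48$)
$L{\left(S \right)} = 2 S^{2}$
$P{\left(p \right)} = 79 + 4 p$ ($P{\left(p \right)} = 79 + \left(3 p + p\right) = 79 + 4 p$)
$\left(P{\left(\left(r{\left(-1 \right)} + L{\left(-5 \right)}\right) 6 \right)} - -5865\right) - 8897 = \left(\left(79 + 4 \left(-48 + 2 \left(-5\right)^{2}\right) 6\right) - -5865\right) - 8897 = \left(\left(79 + 4 \left(-48 + 2 \cdot 25\right) 6\right) + 5865\right) - 8897 = \left(\left(79 + 4 \left(-48 + 50\right) 6\right) + 5865\right) - 8897 = \left(\left(79 + 4 \cdot 2 \cdot 6\right) + 5865\right) - 8897 = \left(\left(79 + 4 \cdot 12\right) + 5865\right) - 8897 = \left(\left(79 + 48\right) + 5865\right) - 8897 = \left(127 + 5865\right) - 8897 = 5992 - 8897 = -2905$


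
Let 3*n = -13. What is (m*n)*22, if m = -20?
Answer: 5720/3 ≈ 1906.7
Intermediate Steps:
n = -13/3 (n = (⅓)*(-13) = -13/3 ≈ -4.3333)
(m*n)*22 = -20*(-13/3)*22 = (260/3)*22 = 5720/3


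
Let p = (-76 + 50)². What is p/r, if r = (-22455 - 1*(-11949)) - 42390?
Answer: -169/13224 ≈ -0.012780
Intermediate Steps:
r = -52896 (r = (-22455 + 11949) - 42390 = -10506 - 42390 = -52896)
p = 676 (p = (-26)² = 676)
p/r = 676/(-52896) = 676*(-1/52896) = -169/13224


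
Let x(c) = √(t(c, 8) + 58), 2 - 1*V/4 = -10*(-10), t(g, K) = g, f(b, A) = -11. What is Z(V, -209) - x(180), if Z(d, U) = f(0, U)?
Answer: -11 - √238 ≈ -26.427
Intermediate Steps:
V = -392 (V = 8 - (-40)*(-10) = 8 - 4*100 = 8 - 400 = -392)
Z(d, U) = -11
x(c) = √(58 + c) (x(c) = √(c + 58) = √(58 + c))
Z(V, -209) - x(180) = -11 - √(58 + 180) = -11 - √238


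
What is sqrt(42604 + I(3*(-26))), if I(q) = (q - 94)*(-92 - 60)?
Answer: 2*sqrt(17187) ≈ 262.20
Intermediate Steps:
I(q) = 14288 - 152*q (I(q) = (-94 + q)*(-152) = 14288 - 152*q)
sqrt(42604 + I(3*(-26))) = sqrt(42604 + (14288 - 456*(-26))) = sqrt(42604 + (14288 - 152*(-78))) = sqrt(42604 + (14288 + 11856)) = sqrt(42604 + 26144) = sqrt(68748) = 2*sqrt(17187)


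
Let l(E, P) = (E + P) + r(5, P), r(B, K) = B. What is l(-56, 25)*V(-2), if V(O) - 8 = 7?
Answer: -390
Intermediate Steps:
l(E, P) = 5 + E + P (l(E, P) = (E + P) + 5 = 5 + E + P)
V(O) = 15 (V(O) = 8 + 7 = 15)
l(-56, 25)*V(-2) = (5 - 56 + 25)*15 = -26*15 = -390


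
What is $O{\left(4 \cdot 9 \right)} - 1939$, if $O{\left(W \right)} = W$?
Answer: $-1903$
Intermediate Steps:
$O{\left(4 \cdot 9 \right)} - 1939 = 4 \cdot 9 - 1939 = 36 - 1939 = -1903$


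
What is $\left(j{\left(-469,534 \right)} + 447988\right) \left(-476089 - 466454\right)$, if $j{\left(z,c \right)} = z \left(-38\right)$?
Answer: $-439045954830$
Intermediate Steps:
$j{\left(z,c \right)} = - 38 z$
$\left(j{\left(-469,534 \right)} + 447988\right) \left(-476089 - 466454\right) = \left(\left(-38\right) \left(-469\right) + 447988\right) \left(-476089 - 466454\right) = \left(17822 + 447988\right) \left(-942543\right) = 465810 \left(-942543\right) = -439045954830$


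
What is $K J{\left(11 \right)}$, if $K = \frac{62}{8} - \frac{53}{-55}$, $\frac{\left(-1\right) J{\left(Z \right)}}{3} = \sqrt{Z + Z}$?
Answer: $- \frac{5751 \sqrt{22}}{220} \approx -122.61$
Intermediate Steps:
$J{\left(Z \right)} = - 3 \sqrt{2} \sqrt{Z}$ ($J{\left(Z \right)} = - 3 \sqrt{Z + Z} = - 3 \sqrt{2 Z} = - 3 \sqrt{2} \sqrt{Z}$)
$K = \frac{1917}{220}$ ($K = 62 \cdot \frac{1}{8} - - \frac{53}{55} = \frac{31}{4} + \frac{53}{55} = \frac{1917}{220} \approx 8.7136$)
$K J{\left(11 \right)} = \frac{1917 \left(- 3 \sqrt{2} \sqrt{11}\right)}{220} = \frac{1917 \left(- 3 \sqrt{22}\right)}{220} = - \frac{5751 \sqrt{22}}{220}$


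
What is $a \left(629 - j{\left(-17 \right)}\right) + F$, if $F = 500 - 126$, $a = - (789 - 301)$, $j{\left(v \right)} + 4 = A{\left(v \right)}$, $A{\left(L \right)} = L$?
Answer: $-316826$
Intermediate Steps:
$j{\left(v \right)} = -4 + v$
$a = -488$ ($a = \left(-1\right) 488 = -488$)
$F = 374$ ($F = 500 - 126 = 374$)
$a \left(629 - j{\left(-17 \right)}\right) + F = - 488 \left(629 - \left(-4 - 17\right)\right) + 374 = - 488 \left(629 - -21\right) + 374 = - 488 \left(629 + 21\right) + 374 = \left(-488\right) 650 + 374 = -317200 + 374 = -316826$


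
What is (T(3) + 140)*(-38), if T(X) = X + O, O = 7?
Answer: -5700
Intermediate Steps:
T(X) = 7 + X (T(X) = X + 7 = 7 + X)
(T(3) + 140)*(-38) = ((7 + 3) + 140)*(-38) = (10 + 140)*(-38) = 150*(-38) = -5700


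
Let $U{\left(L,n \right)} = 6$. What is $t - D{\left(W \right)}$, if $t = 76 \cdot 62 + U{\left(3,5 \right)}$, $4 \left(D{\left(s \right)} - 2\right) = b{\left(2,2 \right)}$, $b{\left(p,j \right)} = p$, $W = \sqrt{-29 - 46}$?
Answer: $\frac{9431}{2} \approx 4715.5$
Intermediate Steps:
$W = 5 i \sqrt{3}$ ($W = \sqrt{-75} = 5 i \sqrt{3} \approx 8.6602 i$)
$D{\left(s \right)} = \frac{5}{2}$ ($D{\left(s \right)} = 2 + \frac{1}{4} \cdot 2 = 2 + \frac{1}{2} = \frac{5}{2}$)
$t = 4718$ ($t = 76 \cdot 62 + 6 = 4712 + 6 = 4718$)
$t - D{\left(W \right)} = 4718 - \frac{5}{2} = \frac{9431}{2}$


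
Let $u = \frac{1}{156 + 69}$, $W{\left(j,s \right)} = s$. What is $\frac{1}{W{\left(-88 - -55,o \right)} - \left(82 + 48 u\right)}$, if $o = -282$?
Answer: $- \frac{75}{27316} \approx -0.0027456$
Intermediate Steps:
$u = \frac{1}{225} \approx 0.0044444$
$\frac{1}{W{\left(-88 - -55,o \right)} - \left(82 + 48 u\right)} = \frac{1}{-282 - \frac{6166}{75}} = \frac{1}{- \frac{27316}{75}} = - \frac{75}{27316}$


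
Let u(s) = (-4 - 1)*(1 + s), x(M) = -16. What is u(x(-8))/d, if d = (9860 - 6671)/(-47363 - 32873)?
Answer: -2005900/1063 ≈ -1887.0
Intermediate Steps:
d = -3189/80236 (d = 3189/(-80236) = 3189*(-1/80236) = -3189/80236 ≈ -0.039745)
u(s) = -5 - 5*s (u(s) = -5*(1 + s) = -5 - 5*s)
u(x(-8))/d = (-5 - 5*(-16))/(-3189/80236) = (-5 + 80)*(-80236/3189) = 75*(-80236/3189) = -2005900/1063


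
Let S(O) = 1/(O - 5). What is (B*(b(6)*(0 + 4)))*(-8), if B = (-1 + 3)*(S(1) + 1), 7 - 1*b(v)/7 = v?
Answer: -336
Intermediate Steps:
S(O) = 1/(-5 + O)
b(v) = 49 - 7*v
B = 3/2 (B = (-1 + 3)*(1/(-5 + 1) + 1) = 2*(1/(-4) + 1) = 2*(-¼ + 1) = 2*(¾) = 3/2 ≈ 1.5000)
(B*(b(6)*(0 + 4)))*(-8) = (3*((49 - 7*6)*(0 + 4))/2)*(-8) = (3*((49 - 42)*4)/2)*(-8) = (3*(7*4)/2)*(-8) = ((3/2)*28)*(-8) = 42*(-8) = -336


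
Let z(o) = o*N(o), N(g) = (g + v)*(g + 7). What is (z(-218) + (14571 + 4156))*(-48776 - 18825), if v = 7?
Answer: 654840814451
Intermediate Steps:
N(g) = (7 + g)² (N(g) = (g + 7)*(g + 7) = (7 + g)*(7 + g) = (7 + g)²)
z(o) = o*(49 + o² + 14*o)
(z(-218) + (14571 + 4156))*(-48776 - 18825) = (-218*(49 + (-218)² + 14*(-218)) + (14571 + 4156))*(-48776 - 18825) = (-218*(49 + 47524 - 3052) + 18727)*(-67601) = (-218*44521 + 18727)*(-67601) = (-9705578 + 18727)*(-67601) = -9686851*(-67601) = 654840814451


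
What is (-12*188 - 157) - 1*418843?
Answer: -421256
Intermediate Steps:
(-12*188 - 157) - 1*418843 = (-2256 - 157) - 418843 = -2413 - 418843 = -421256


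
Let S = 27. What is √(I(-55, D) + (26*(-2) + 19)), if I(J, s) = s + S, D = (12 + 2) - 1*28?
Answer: 2*I*√5 ≈ 4.4721*I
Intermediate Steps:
D = -14 (D = 14 - 28 = -14)
I(J, s) = 27 + s (I(J, s) = s + 27 = 27 + s)
√(I(-55, D) + (26*(-2) + 19)) = √((27 - 14) + (26*(-2) + 19)) = √(13 + (-52 + 19)) = √(13 - 33) = √(-20) = 2*I*√5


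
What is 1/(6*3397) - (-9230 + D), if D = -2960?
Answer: 248456581/20382 ≈ 12190.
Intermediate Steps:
1/(6*3397) - (-9230 + D) = 1/(6*3397) - (-9230 - 2960) = 1/20382 - 1*(-12190) = 1/20382 + 12190 = 248456581/20382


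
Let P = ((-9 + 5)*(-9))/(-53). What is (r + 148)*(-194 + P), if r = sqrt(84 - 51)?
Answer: -1527064/53 - 10318*sqrt(33)/53 ≈ -29931.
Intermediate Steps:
r = sqrt(33) ≈ 5.7446
P = -36/53 (P = -4*(-9)*(-1/53) = 36*(-1/53) = -36/53 ≈ -0.67924)
(r + 148)*(-194 + P) = (sqrt(33) + 148)*(-194 - 36/53) = (148 + sqrt(33))*(-10318/53) = -1527064/53 - 10318*sqrt(33)/53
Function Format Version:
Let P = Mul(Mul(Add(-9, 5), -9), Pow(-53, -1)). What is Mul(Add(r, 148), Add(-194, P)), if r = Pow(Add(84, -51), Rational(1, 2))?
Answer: Add(Rational(-1527064, 53), Mul(Rational(-10318, 53), Pow(33, Rational(1, 2)))) ≈ -29931.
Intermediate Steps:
r = Pow(33, Rational(1, 2)) ≈ 5.7446
P = Rational(-36, 53) (P = Mul(Mul(-4, -9), Rational(-1, 53)) = Mul(36, Rational(-1, 53)) = Rational(-36, 53) ≈ -0.67924)
Mul(Add(r, 148), Add(-194, P)) = Mul(Add(Pow(33, Rational(1, 2)), 148), Add(-194, Rational(-36, 53))) = Mul(Add(148, Pow(33, Rational(1, 2))), Rational(-10318, 53)) = Add(Rational(-1527064, 53), Mul(Rational(-10318, 53), Pow(33, Rational(1, 2))))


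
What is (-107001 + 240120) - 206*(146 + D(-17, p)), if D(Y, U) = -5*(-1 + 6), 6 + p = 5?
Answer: 108193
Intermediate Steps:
p = -1 (p = -6 + 5 = -1)
D(Y, U) = -25 (D(Y, U) = -5*5 = -25)
(-107001 + 240120) - 206*(146 + D(-17, p)) = (-107001 + 240120) - 206*(146 - 25) = 133119 - 206*121 = 133119 - 1*24926 = 133119 - 24926 = 108193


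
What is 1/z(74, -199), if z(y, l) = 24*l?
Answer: -1/4776 ≈ -0.00020938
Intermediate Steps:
1/z(74, -199) = 1/(24*(-199)) = 1/(-4776) = -1/4776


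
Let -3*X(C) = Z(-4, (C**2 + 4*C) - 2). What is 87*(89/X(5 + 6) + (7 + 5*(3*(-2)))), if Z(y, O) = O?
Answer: -349392/163 ≈ -2143.5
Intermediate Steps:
X(C) = 2/3 - 4*C/3 - C**2/3 (X(C) = -((C**2 + 4*C) - 2)/3 = -(-2 + C**2 + 4*C)/3 = 2/3 - 4*C/3 - C**2/3)
87*(89/X(5 + 6) + (7 + 5*(3*(-2)))) = 87*(89/(2/3 - 4*(5 + 6)/3 - (5 + 6)**2/3) + (7 + 5*(3*(-2)))) = 87*(89/(2/3 - 4/3*11 - 1/3*11**2) + (7 + 5*(-6))) = 87*(89/(2/3 - 44/3 - 1/3*121) + (7 - 30)) = 87*(89/(2/3 - 44/3 - 121/3) - 23) = 87*(89/(-163/3) - 23) = 87*(89*(-3/163) - 23) = 87*(-267/163 - 23) = 87*(-4016/163) = -349392/163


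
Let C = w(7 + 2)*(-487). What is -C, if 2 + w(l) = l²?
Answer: 38473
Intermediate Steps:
w(l) = -2 + l²
C = -38473 (C = (-2 + (7 + 2)²)*(-487) = (-2 + 9²)*(-487) = (-2 + 81)*(-487) = 79*(-487) = -38473)
-C = -1*(-38473) = 38473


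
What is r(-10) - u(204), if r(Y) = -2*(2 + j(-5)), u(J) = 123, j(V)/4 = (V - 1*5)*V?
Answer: -527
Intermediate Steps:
j(V) = 4*V*(-5 + V) (j(V) = 4*((V - 1*5)*V) = 4*((V - 5)*V) = 4*((-5 + V)*V) = 4*(V*(-5 + V)) = 4*V*(-5 + V))
r(Y) = -404 (r(Y) = -2*(2 + 4*(-5)*(-5 - 5)) = -2*(2 + 4*(-5)*(-10)) = -2*(2 + 200) = -2*202 = -404)
r(-10) - u(204) = -404 - 1*123 = -404 - 123 = -527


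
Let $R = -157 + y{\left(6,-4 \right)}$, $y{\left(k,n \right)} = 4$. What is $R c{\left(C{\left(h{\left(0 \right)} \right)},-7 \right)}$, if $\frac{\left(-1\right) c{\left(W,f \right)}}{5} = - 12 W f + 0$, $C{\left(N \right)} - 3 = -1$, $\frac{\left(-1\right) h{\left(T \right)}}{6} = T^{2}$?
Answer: $128520$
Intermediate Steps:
$h{\left(T \right)} = - 6 T^{2}$
$C{\left(N \right)} = 2$ ($C{\left(N \right)} = 3 - 1 = 2$)
$c{\left(W,f \right)} = 60 W f$ ($c{\left(W,f \right)} = - 5 \left(- 12 W f + 0\right) = - 5 \left(- 12 W f\right) = 60 W f$)
$R = -153$ ($R = -157 + 4 = -153$)
$R c{\left(C{\left(h{\left(0 \right)} \right)},-7 \right)} = - 153 \cdot 60 \cdot 2 \left(-7\right) = \left(-153\right) \left(-840\right) = 128520$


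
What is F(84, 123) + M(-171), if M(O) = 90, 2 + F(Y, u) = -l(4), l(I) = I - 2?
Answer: 86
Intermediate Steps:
l(I) = -2 + I
F(Y, u) = -4 (F(Y, u) = -2 - (-2 + 4) = -2 - 1*2 = -2 - 2 = -4)
F(84, 123) + M(-171) = -4 + 90 = 86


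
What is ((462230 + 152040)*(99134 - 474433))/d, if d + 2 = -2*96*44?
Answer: 23053491673/845 ≈ 2.7282e+7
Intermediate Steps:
d = -8450 (d = -2 - 2*96*44 = -2 - 192*44 = -2 - 8448 = -8450)
((462230 + 152040)*(99134 - 474433))/d = ((462230 + 152040)*(99134 - 474433))/(-8450) = (614270*(-375299))*(-1/8450) = -230534916730*(-1/8450) = 23053491673/845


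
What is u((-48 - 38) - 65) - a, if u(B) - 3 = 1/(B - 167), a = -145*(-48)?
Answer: -2212327/318 ≈ -6957.0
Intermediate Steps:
a = 6960
u(B) = 3 + 1/(-167 + B) (u(B) = 3 + 1/(B - 167) = 3 + 1/(-167 + B))
u((-48 - 38) - 65) - a = (-500 + 3*((-48 - 38) - 65))/(-167 + ((-48 - 38) - 65)) - 1*6960 = (-500 + 3*(-86 - 65))/(-167 + (-86 - 65)) - 6960 = (-500 + 3*(-151))/(-167 - 151) - 6960 = (-500 - 453)/(-318) - 6960 = -1/318*(-953) - 6960 = 953/318 - 6960 = -2212327/318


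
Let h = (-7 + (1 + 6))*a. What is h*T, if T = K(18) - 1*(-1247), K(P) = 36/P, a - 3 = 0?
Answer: 0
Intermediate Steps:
a = 3 (a = 3 + 0 = 3)
T = 1249 (T = 36/18 - 1*(-1247) = 36*(1/18) + 1247 = 2 + 1247 = 1249)
h = 0 (h = (-7 + (1 + 6))*3 = (-7 + 7)*3 = 0*3 = 0)
h*T = 0*1249 = 0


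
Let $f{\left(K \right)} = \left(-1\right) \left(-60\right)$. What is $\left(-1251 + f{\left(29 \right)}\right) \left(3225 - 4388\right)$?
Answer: $1385133$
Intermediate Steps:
$f{\left(K \right)} = 60$
$\left(-1251 + f{\left(29 \right)}\right) \left(3225 - 4388\right) = \left(-1251 + 60\right) \left(3225 - 4388\right) = \left(-1191\right) \left(-1163\right) = 1385133$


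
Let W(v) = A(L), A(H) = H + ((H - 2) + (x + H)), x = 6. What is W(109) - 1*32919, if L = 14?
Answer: -32873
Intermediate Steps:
A(H) = 4 + 3*H (A(H) = H + ((H - 2) + (6 + H)) = H + ((-2 + H) + (6 + H)) = H + (4 + 2*H) = 4 + 3*H)
W(v) = 46 (W(v) = 4 + 3*14 = 4 + 42 = 46)
W(109) - 1*32919 = 46 - 1*32919 = 46 - 32919 = -32873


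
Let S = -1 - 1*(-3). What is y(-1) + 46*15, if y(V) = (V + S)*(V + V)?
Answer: 688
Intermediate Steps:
S = 2 (S = -1 + 3 = 2)
y(V) = 2*V*(2 + V) (y(V) = (V + 2)*(V + V) = (2 + V)*(2*V) = 2*V*(2 + V))
y(-1) + 46*15 = 2*(-1)*(2 - 1) + 46*15 = 2*(-1)*1 + 690 = -2 + 690 = 688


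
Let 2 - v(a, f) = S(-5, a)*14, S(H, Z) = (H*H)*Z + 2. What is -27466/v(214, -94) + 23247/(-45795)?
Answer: -80666542/571872695 ≈ -0.14106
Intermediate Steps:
S(H, Z) = 2 + Z*H² (S(H, Z) = H²*Z + 2 = Z*H² + 2 = 2 + Z*H²)
v(a, f) = -26 - 350*a (v(a, f) = 2 - (2 + a*(-5)²)*14 = 2 - (2 + a*25)*14 = 2 - (2 + 25*a)*14 = 2 - (28 + 350*a) = 2 + (-28 - 350*a) = -26 - 350*a)
-27466/v(214, -94) + 23247/(-45795) = -27466/(-26 - 350*214) + 23247/(-45795) = -27466/(-26 - 74900) + 23247*(-1/45795) = -27466/(-74926) - 7749/15265 = -27466*(-1/74926) - 7749/15265 = 13733/37463 - 7749/15265 = -80666542/571872695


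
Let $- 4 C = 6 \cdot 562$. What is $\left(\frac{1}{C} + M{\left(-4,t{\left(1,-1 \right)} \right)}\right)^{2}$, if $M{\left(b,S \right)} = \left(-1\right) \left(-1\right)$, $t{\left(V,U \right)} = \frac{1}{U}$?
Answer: $\frac{708964}{710649} \approx 0.99763$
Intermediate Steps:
$M{\left(b,S \right)} = 1$
$C = -843$ ($C = - \frac{6 \cdot 562}{4} = \left(- \frac{1}{4}\right) 3372 = -843$)
$\left(\frac{1}{C} + M{\left(-4,t{\left(1,-1 \right)} \right)}\right)^{2} = \left(\frac{1}{-843} + 1\right)^{2} = \left(- \frac{1}{843} + 1\right)^{2} = \left(\frac{842}{843}\right)^{2} = \frac{708964}{710649}$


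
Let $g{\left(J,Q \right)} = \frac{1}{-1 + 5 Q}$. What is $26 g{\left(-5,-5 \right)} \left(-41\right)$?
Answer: $41$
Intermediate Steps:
$26 g{\left(-5,-5 \right)} \left(-41\right) = \frac{26}{-1 + 5 \left(-5\right)} \left(-41\right) = \frac{26}{-1 - 25} \left(-41\right) = \frac{26}{-26} \left(-41\right) = 26 \left(- \frac{1}{26}\right) \left(-41\right) = \left(-1\right) \left(-41\right) = 41$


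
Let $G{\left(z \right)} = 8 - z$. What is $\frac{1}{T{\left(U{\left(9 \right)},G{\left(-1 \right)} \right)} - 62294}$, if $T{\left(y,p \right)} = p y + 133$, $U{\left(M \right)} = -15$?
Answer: $- \frac{1}{62296} \approx -1.6052 \cdot 10^{-5}$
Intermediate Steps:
$T{\left(y,p \right)} = 133 + p y$
$\frac{1}{T{\left(U{\left(9 \right)},G{\left(-1 \right)} \right)} - 62294} = \frac{1}{\left(133 + \left(8 - -1\right) \left(-15\right)\right) - 62294} = \frac{1}{\left(133 + \left(8 + 1\right) \left(-15\right)\right) - 62294} = \frac{1}{\left(133 + 9 \left(-15\right)\right) - 62294} = \frac{1}{\left(133 - 135\right) - 62294} = \frac{1}{-2 - 62294} = \frac{1}{-62296} = - \frac{1}{62296}$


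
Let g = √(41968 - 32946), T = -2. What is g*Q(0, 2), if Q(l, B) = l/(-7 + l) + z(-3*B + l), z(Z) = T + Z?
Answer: -8*√9022 ≈ -759.87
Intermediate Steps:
g = √9022 ≈ 94.984
z(Z) = -2 + Z
Q(l, B) = -2 + l - 3*B + l/(-7 + l) (Q(l, B) = l/(-7 + l) + (-2 + (-3*B + l)) = l/(-7 + l) + (-2 + (l - 3*B)) = l/(-7 + l) + (-2 + l - 3*B) = -2 + l - 3*B + l/(-7 + l))
g*Q(0, 2) = √9022*((14 - 6*0 + 21*2 - 1*0*(2 - 1*0 + 3*2))/(-7 + 0)) = √9022*((14 + 0 + 42 - 1*0*(2 + 0 + 6))/(-7)) = √9022*(-(14 + 0 + 42 - 1*0*8)/7) = √9022*(-(14 + 0 + 42 + 0)/7) = √9022*(-⅐*56) = √9022*(-8) = -8*√9022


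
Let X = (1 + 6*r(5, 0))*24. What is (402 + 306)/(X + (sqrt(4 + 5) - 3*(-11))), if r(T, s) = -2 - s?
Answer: -59/19 ≈ -3.1053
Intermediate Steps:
X = -264 (X = (1 + 6*(-2 - 1*0))*24 = (1 + 6*(-2 + 0))*24 = (1 + 6*(-2))*24 = (1 - 12)*24 = -11*24 = -264)
(402 + 306)/(X + (sqrt(4 + 5) - 3*(-11))) = (402 + 306)/(-264 + (sqrt(4 + 5) - 3*(-11))) = 708/(-264 + (sqrt(9) + 33)) = 708/(-264 + (3 + 33)) = 708/(-264 + 36) = 708/(-228) = 708*(-1/228) = -59/19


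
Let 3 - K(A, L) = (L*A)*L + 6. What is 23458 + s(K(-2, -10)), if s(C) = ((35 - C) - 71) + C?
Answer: 23422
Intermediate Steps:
K(A, L) = -3 - A*L² (K(A, L) = 3 - ((L*A)*L + 6) = 3 - ((A*L)*L + 6) = 3 - (A*L² + 6) = 3 - (6 + A*L²) = 3 + (-6 - A*L²) = -3 - A*L²)
s(C) = -36 (s(C) = (-36 - C) + C = -36)
23458 + s(K(-2, -10)) = 23458 - 36 = 23422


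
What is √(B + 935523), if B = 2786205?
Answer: 16*√14538 ≈ 1929.2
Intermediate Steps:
√(B + 935523) = √(2786205 + 935523) = √3721728 = 16*√14538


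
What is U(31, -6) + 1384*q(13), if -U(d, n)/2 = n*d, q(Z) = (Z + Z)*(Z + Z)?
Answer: 935956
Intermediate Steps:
q(Z) = 4*Z² (q(Z) = (2*Z)*(2*Z) = 4*Z²)
U(d, n) = -2*d*n (U(d, n) = -2*n*d = -2*d*n)
U(31, -6) + 1384*q(13) = -2*31*(-6) + 1384*(4*13²) = 372 + 1384*(4*169) = 372 + 1384*676 = 372 + 935584 = 935956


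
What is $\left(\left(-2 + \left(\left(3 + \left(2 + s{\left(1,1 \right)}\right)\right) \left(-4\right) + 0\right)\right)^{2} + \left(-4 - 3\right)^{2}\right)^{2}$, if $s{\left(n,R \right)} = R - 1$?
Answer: $284089$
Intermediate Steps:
$s{\left(n,R \right)} = -1 + R$ ($s{\left(n,R \right)} = R - 1 = -1 + R$)
$\left(\left(-2 + \left(\left(3 + \left(2 + s{\left(1,1 \right)}\right)\right) \left(-4\right) + 0\right)\right)^{2} + \left(-4 - 3\right)^{2}\right)^{2} = \left(\left(-2 + \left(\left(3 + \left(2 + \left(-1 + 1\right)\right)\right) \left(-4\right) + 0\right)\right)^{2} + \left(-4 - 3\right)^{2}\right)^{2} = \left(\left(-2 + \left(\left(3 + \left(2 + 0\right)\right) \left(-4\right) + 0\right)\right)^{2} + \left(-7\right)^{2}\right)^{2} = \left(\left(-2 + \left(\left(3 + 2\right) \left(-4\right) + 0\right)\right)^{2} + 49\right)^{2} = \left(\left(-2 + \left(5 \left(-4\right) + 0\right)\right)^{2} + 49\right)^{2} = \left(\left(-2 + \left(-20 + 0\right)\right)^{2} + 49\right)^{2} = \left(\left(-2 - 20\right)^{2} + 49\right)^{2} = \left(\left(-22\right)^{2} + 49\right)^{2} = \left(484 + 49\right)^{2} = 533^{2} = 284089$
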